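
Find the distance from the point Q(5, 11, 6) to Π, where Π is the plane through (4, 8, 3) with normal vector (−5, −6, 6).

5/√97

The plane has equation n·(r − (4, 8, 3)) = 0, i.e. n·r = -50.
d = |(-5)·5 + (-6)·11 + 6·6 − (-50)| / √(25 + 36 + 36) = |-5| / √97 = 5√97/97.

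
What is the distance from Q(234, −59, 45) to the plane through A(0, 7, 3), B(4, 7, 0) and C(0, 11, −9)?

AB = (4, 0, −3) and AC = (0, 4, −12), so a normal is n = AB × AC = (12, 48, 16).
Then n·(234, −59, 45) − 384 = 312.
|n| = √(144 + 2304 + 256) = 52, so the distance is |312|/52 = 6.

6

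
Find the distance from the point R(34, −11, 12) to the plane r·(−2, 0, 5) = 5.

Normal vector n = (−2, 0, 5), and n·(34, −11, 12) − 5 = −13.
|n| = √(4 + 0 + 25) = √29, so the distance is |-13|/√29 = 13√29/29.

13√29/29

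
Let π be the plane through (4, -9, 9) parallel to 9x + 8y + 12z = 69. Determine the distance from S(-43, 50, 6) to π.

13/17

Parallel planes share the normal n = (9, 8, 12); since (4, -9, 9) lies on the plane, its equation is 9x + 8y + 12z = 72.
n = (9, 8, 12); n·P − 72 = 13; |n| = 17; distance = 13/17.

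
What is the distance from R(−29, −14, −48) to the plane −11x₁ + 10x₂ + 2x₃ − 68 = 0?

1

Normal vector n = (−11, 10, 2), and n·(−29, −14, −48) − 68 = 15.
|n| = √(121 + 100 + 4) = 15, so the distance is |15|/15 = 1.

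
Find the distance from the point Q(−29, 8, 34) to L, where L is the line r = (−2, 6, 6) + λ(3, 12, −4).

2√337

Direction vector d = (3, 12, −4).
AP = (−27, 2, 28), and AP × d = (−344, −24, −330).
|AP × d|² = 227812 and |d|² = 169, so the distance is √(227812/169) = √1348 = 2√337.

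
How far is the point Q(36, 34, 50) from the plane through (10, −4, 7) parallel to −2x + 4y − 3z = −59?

√29

Parallel planes share the normal n = (−2, 4, −3); since (10, −4, 7) lies on the plane, its equation is −2x + 4y − 3z = -57.
n = (−2, 4, −3); n·P − (-57) = -29; |n| = √29; distance = 29/√29 = √29.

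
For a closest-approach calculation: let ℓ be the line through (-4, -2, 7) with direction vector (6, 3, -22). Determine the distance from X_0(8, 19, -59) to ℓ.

6√5

Direction vector d = (6, 3, -22).
AP = (12, 21, -66), and AP × d = (-264, -132, -90).
|AP × d|² = 95220 and |d|² = 529, so the distance is √(95220/529) = √180 = 6√5.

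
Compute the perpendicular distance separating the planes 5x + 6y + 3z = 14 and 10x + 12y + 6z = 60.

8√70/35

Divide the second equation by 2 to match normals: 5x + 6y + 3z = 30.
With common normal n = (5, 6, 3) (|n| = √70), the distance is |14 − 30|/|n| = 16/√70.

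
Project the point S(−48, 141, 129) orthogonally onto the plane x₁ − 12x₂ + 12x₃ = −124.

The perpendicular from S has direction n = (1, −12, 12): r = (−48, 141, 129) + t(1, −12, 12).
Substitute into the plane: n·(S + tn) = -124 gives -192 + 289t = -124, so t = 4/17.
Foot = (−48, 141, 129) + (4/17)·(1, −12, 12) = (−812/17, 2349/17, 2241/17).

(-812/17, 2349/17, 2241/17)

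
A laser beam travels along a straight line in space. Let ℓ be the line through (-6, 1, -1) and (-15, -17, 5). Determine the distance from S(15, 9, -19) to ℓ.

A direction vector is d = (-9, -18, 6).
AP = (21, 8, -18); AP·d = -441, |AP|² = 829, |d|² = 441.
distance² = |AP|² − (AP·d)²/|d|² = 829 − 194481/441 = 388, so the distance is 2√97.

2√97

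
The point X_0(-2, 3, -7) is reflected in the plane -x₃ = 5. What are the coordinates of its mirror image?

n = (0, 0, -1), |n|² = 1, n·X_0 − 5 = 2, so t = 2/1 = 2.
Foot F = X_0 − 2·n = (-2, 3, -5); the reflection is 2F − X_0 = (-2, 3, -3).

(-2, 3, -3)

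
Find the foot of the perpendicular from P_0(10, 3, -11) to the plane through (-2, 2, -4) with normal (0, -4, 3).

The perpendicular from P_0 has direction n = (0, -4, 3): r = (10, 3, -11) + t(0, -4, 3).
Substitute into the plane: n·(P_0 + tn) = -20 gives -45 + 25t = -20, so t = 1.
Foot = (10, 3, -11) + 1·(0, -4, 3) = (10, -1, -8).

(10, -1, -8)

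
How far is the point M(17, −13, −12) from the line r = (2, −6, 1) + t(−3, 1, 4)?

Direction vector d = (−3, 1, 4).
AP = (15, −7, −13); AP·d = -104, |AP|² = 443, |d|² = 26.
distance² = |AP|² − (AP·d)²/|d|² = 443 − 10816/26 = 27, so the distance is 3√3.

3√3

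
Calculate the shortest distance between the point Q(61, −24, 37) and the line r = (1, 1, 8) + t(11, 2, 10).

√1466

Direction vector d = (11, 2, 10).
AP = (60, −25, 29), and AP × d = (−308, −281, 395).
|AP × d|² = 329850 and |d|² = 225, so the distance is √(329850/225) = √1466.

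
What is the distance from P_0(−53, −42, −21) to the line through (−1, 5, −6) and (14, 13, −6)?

A direction vector is d = (15, 8, 0).
AP = (−52, −47, −15), and AP × d = (120, −225, 289).
|AP × d|² = 148546 and |d|² = 289, so the distance is √(148546/289) = √514.

√514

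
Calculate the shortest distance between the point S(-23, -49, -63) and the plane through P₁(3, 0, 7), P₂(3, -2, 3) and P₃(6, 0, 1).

P₁P₂ = (0, -2, -4) and P₁P₃ = (3, 0, -6), so a normal is n = P₁P₂ × P₁P₃ = (12, -12, 6).
n = (12, -12, 6); n·P − 78 = -144; |n| = 18; distance = 144/18 = 8.

8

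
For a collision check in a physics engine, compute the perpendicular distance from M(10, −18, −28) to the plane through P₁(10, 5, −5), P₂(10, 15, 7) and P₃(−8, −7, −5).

23√77/77

P₁P₂ = (0, 10, 12) and P₁P₃ = (−18, −12, 0), so a normal is n = P₁P₂ × P₁P₃ = (144, −216, 180).
Then n·(10, −18, −28) − (−540) = 828.
|n| = √(20736 + 46656 + 32400) = 36√77, so the distance is |828|/(36√77) = 23√77/77.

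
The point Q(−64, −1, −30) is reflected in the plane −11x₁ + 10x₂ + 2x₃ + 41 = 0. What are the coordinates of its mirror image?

(2, -61, -42)

With n = (−11, 10, 2), the signed offset is (n·Q − (-41))/|n|² = 675/225 = 3.
Q' = Q − 2t·n = (−64, −1, −30) − 6·(−11, 10, 2) = (2, −61, −42).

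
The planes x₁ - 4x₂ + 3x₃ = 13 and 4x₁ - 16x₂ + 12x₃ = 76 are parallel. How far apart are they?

6/√26

Divide the second equation by 4 to match normals: x₁ - 4x₂ + 3x₃ = 19.
With common normal n = (1, -4, 3) (|n| = √26), the distance is |13 − 19|/|n| = 6/√26.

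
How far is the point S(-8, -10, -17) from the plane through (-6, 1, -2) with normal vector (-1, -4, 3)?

The plane has equation n·(r − (-6, 1, -2)) = 0, i.e. n·r = -4.
n = (-1, -4, 3); n·P − (-4) = 1; |n| = √26; distance = 1/√26.

1/√26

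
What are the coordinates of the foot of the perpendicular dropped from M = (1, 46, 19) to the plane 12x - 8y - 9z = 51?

n = (12, -8, -9), |n|² = 289, and n·M − 51 = -578.
t = -578/289 = -2, so the foot is M − t·n = (1, 46, 19) − (-2)·(12, -8, -9) = (25, 30, 1).

(25, 30, 1)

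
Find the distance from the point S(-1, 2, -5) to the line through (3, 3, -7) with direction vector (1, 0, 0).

Direction vector d = (1, 0, 0).
AP = (-4, -1, 2), and AP × d = (0, 2, 1).
|AP × d|² = 5 and |d|² = 1, so the distance is √5.

√5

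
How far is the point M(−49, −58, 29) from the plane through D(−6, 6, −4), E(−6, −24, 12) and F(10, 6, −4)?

DE = (0, −30, 16) and DF = (16, 0, 0), so a normal is n = DE × DF = (0, 256, 480).
Then n·(−49, −58, 29) − (−384) = −544.
|n| = √(0 + 65536 + 230400) = 544, so the distance is |-544|/544 = 1.

1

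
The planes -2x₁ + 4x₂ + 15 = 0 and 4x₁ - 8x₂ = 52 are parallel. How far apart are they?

11√5/10

Divide the second equation by -2 to match normals: -2x₁ + 4x₂ = -26.
With common normal n = (-2, 4, 0) (|n| = 2√5), the distance is |(-15) − (-26)|/|n| = 11/(2√5).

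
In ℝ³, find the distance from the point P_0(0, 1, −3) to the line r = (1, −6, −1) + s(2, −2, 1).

Direction vector d = (2, −2, 1).
AP = (−1, 7, −2), and AP × d = (3, −3, −12).
|AP × d|² = 162 and |d|² = 9, so the distance is √(162/9) = √18 = 3√2.

3√2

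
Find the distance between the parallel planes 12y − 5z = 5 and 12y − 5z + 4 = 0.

9/13

With common normal n = (0, 12, −5) (|n| = 13), the distance is |5 − (-4)|/|n| = 9/13.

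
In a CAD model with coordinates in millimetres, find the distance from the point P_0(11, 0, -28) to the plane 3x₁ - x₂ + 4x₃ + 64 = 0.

n = (3, -1, 4); n·P − (-64) = -15; |n| = √26; distance = 15/√26.

15/√26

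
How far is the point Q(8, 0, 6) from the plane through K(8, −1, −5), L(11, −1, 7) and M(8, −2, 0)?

8√42/21

KL = (3, 0, 12) and KM = (0, −1, 5), so a normal is n = KL × KM = (12, −15, −3).
Then n·(8, 0, 6) − 126 = −48.
|n| = √(144 + 225 + 9) = 3√42, so the distance is |-48|/(3√42) = 8√42/21.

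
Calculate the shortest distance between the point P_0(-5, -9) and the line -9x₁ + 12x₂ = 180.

81/5

The normal to the line is n = (-9, 12) with |n| = 15.
|n·P_0 − 180| = |-63 − 180| = 243, so the distance is 243/15 = 81/5.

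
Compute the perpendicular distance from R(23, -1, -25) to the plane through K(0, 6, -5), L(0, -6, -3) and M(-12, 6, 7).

11√73/73

KL = (0, -12, 2) and KM = (-12, 0, 12), so a normal is n = KL × KM = (-144, -24, -144).
Then n·(23, -1, -25) - 576 = -264.
|n| = √(20736 + 576 + 20736) = 24√73, so the distance is |-264|/(24√73) = 11√73/73.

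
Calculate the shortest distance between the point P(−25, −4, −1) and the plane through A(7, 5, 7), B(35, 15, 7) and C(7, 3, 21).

AB = (28, 10, 0) and AC = (0, −2, 14), so a normal is n = AB × AC = (140, −392, −56).
Then n·(−25, −4, −1) − (−1372) = −504.
|n| = √(19600 + 153664 + 3136) = 420, so the distance is |-504|/420 = 6/5.

6/5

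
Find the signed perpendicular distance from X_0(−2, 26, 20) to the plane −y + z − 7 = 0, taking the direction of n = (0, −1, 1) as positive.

-13√2/2

n·X_0 − 7 = -13.
|n| = √2, so the signed distance is -13√2/2.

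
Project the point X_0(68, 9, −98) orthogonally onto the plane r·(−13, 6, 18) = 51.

(3, 39, -8)

n = (−13, 6, 18), |n|² = 529, and n·X_0 − 51 = -2645.
t = -2645/529 = -5, so the foot is X_0 − t·n = (68, 9, −98) − (-5)·(−13, 6, 18) = (3, 39, −8).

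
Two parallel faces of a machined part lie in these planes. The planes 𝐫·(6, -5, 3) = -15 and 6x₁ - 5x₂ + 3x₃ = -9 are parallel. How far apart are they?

3√70/35

Both planes have normal n = (6, -5, 3), |n| = √70. Any point on the first plane is at distance |(-9) − (-15)|/|n| = 6/√70 = 3√70/35 from the second.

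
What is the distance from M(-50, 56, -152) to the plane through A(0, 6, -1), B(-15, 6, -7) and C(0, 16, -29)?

3

AB = (-15, 0, -6) and AC = (0, 10, -28), so a normal is n = AB × AC = (60, -420, -150).
Then n·(-50, 56, -152) - (-2370) = -1350.
|n| = √(3600 + 176400 + 22500) = 450, so the distance is |-1350|/450 = 3.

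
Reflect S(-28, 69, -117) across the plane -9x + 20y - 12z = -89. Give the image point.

n = (-9, 20, -12), |n|² = 625, n·S − (-89) = 3125, so t = 3125/625 = 5.
Foot F = S − 5·n = (17, -31, -57); the reflection is 2F − S = (62, -131, 3).

(62, -131, 3)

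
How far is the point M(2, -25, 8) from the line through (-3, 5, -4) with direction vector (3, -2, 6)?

2√157

Direction vector d = (3, -2, 6).
AP = (5, -30, 12); AP·d = 147, |AP|² = 1069, |d|² = 49.
distance² = |AP|² − (AP·d)²/|d|² = 1069 − 21609/49 = 628, so the distance is 2√157.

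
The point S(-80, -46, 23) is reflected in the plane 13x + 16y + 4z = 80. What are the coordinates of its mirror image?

(24, 82, 55)

With n = (13, 16, 4), the signed offset is (n·S − 80)/|n|² = -1764/441 = -4.
S' = S − 2t·n = (-80, -46, 23) − (-8)·(13, 16, 4) = (24, 82, 55).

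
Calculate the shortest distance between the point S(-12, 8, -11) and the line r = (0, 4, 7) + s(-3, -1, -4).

2√17

Direction vector d = (-3, -1, -4).
AP = (-12, 4, -18), and AP × d = (-34, 6, 24).
|AP × d|² = 1768 and |d|² = 26, so the distance is √(1768/26) = √68 = 2√17.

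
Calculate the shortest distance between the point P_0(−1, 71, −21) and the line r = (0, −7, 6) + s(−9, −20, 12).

Direction vector d = (−9, −20, 12).
AP = (−1, 78, −27), and AP × d = (396, 255, 722).
|AP × d|² = 743125 and |d|² = 625, so the distance is √(743125/625) = √1189.

√1189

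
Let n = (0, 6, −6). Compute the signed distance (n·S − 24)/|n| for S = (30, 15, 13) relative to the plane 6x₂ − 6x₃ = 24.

-√2

n·S − 24 = -12.
|n| = 6√2, so the signed distance is -√2.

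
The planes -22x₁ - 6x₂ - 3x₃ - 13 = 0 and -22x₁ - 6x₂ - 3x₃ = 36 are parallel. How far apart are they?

With common normal n = (-22, -6, -3) (|n| = 23), the distance is |13 − 36|/|n| = 23/23 = 1.

1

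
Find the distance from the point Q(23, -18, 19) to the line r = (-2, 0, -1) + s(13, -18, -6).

Direction vector d = (13, -18, -6).
AP = (25, -18, 20), and AP × d = (468, 410, -216).
|AP × d|² = 433780 and |d|² = 529, so the distance is √(433780/529) = √820 = 2√205.

2√205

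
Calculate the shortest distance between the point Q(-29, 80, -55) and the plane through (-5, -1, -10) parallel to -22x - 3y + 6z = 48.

Parallel planes share the normal n = (-22, -3, 6); since (-5, -1, -10) lies on the plane, its equation is -22x - 3y + 6z = 53.
Then n·(-29, 80, -55) - 53 = 15.
|n| = √(484 + 9 + 36) = 23, so the distance is |15|/23 = 15/23.

15/23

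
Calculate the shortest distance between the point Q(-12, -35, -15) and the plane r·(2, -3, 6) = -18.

Normal vector n = (2, -3, 6), and n·(-12, -35, -15) - (-18) = 9.
|n| = √(4 + 9 + 36) = 7, so the distance is |9|/7 = 9/7.

9/7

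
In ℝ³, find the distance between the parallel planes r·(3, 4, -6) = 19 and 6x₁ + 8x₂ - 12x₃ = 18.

10√61/61

Divide the second equation by 2 to match normals: 3x₁ + 4x₂ - 6x₃ = 9.
Both planes have normal n = (3, 4, -6), |n| = √61. Any point on the first plane is at distance |9 − 19|/|n| = 10/√61 from the second.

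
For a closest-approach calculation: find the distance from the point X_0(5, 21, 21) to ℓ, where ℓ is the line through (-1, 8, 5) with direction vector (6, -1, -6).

Direction vector d = (6, -1, -6).
AP = (6, 13, 16), and AP × d = (-62, 132, -84).
|AP × d|² = 28324 and |d|² = 73, so the distance is √(28324/73) = √388 = 2√97.

2√97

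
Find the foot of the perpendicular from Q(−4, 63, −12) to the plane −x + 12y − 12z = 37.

The perpendicular from Q has direction n = (−1, 12, −12): r = (−4, 63, −12) + μ(−1, 12, −12).
Substitute into the plane: n·(Q + μn) = 37 gives 904 + 289μ = 37, so μ = -3.
Foot = (−4, 63, −12) + (-3)·(−1, 12, −12) = (−1, 27, 24).

(-1, 27, 24)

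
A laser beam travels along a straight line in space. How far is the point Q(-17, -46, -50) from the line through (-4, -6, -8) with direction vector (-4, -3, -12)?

√829

Direction vector d = (-4, -3, -12).
AP = (-13, -40, -42), and AP × d = (354, 12, -121).
|AP × d|² = 140101 and |d|² = 169, so the distance is √(140101/169) = √829.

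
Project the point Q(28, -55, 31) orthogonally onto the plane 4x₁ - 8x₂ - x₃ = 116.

(8, -15, 36)

The perpendicular from Q has direction n = (4, -8, -1): r = (28, -55, 31) + t(4, -8, -1).
Substitute into the plane: n·(Q + tn) = 116 gives 521 + 81t = 116, so t = -5.
Foot = (28, -55, 31) + (-5)·(4, -8, -1) = (8, -15, 36).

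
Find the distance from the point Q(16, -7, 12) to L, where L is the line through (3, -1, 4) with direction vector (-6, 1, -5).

Direction vector d = (-6, 1, -5).
AP = (13, -6, 8); AP·d = -124, |AP|² = 269, |d|² = 62.
distance² = |AP|² − (AP·d)²/|d|² = 269 − 15376/62 = 21, so the distance is √21.

√21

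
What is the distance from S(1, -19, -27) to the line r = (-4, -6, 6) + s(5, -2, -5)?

Direction vector d = (5, -2, -5).
AP = (5, -13, -33); AP·d = 216, |AP|² = 1283, |d|² = 54.
distance² = |AP|² − (AP·d)²/|d|² = 1283 − 46656/54 = 419, so the distance is √419.

√419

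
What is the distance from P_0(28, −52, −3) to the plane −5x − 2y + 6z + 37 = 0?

d = |(-5)·28 + (-2)·(-52) + 6·(-3) − (-37)| / √(25 + 4 + 36) = |-17| / √65 = 17√65/65.

17/√65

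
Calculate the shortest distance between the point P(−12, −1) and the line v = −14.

13

The normal to the line is n = (0, 1) with |n| = 1.
|n·P − (-14)| = |-1 − (-14)| = 13, so the distance is 13/1 = 13.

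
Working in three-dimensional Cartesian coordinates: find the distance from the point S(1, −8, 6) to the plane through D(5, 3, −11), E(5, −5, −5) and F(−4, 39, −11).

1

DE = (0, −8, 6) and DF = (−9, 36, 0), so a normal is n = DE × DF = (−216, −54, −72).
Then n·(1, −8, 6) − (−450) = 234.
|n| = √(46656 + 2916 + 5184) = 234, so the distance is |234|/234 = 1.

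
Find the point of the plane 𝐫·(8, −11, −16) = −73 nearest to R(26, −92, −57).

n = (8, −11, −16), |n|² = 441, and n·R − (-73) = 2205.
t = 2205/441 = 5, so the foot is R − t·n = (26, −92, −57) − 5·(8, −11, −16) = (−14, −37, 23).

(-14, -37, 23)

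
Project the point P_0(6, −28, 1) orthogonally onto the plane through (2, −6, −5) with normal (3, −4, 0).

The perpendicular from P_0 has direction n = (3, −4, 0): r = (6, −28, 1) + λ(3, −4, 0).
Substitute into the plane: n·(P_0 + λn) = 30 gives 130 + 25λ = 30, so λ = -4.
Foot = (6, −28, 1) + (-4)·(3, −4, 0) = (−6, −12, 1).

(-6, -12, 1)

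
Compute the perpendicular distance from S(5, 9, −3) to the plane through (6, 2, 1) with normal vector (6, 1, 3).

The plane has equation n·(r − (6, 2, 1)) = 0, i.e. n·r = 41.
Then n·(5, 9, −3) − 41 = −11.
|n| = √(36 + 1 + 9) = √46, so the distance is |-11|/√46 = 11√46/46.

11√46/46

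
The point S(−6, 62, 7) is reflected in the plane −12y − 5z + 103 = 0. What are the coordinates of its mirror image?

With n = (0, −12, −5), the signed offset is (n·S − (-103))/|n|² = -676/169 = -4.
S' = S − 2t·n = (−6, 62, 7) − (-8)·(0, −12, −5) = (−6, −34, −33).

(-6, -34, -33)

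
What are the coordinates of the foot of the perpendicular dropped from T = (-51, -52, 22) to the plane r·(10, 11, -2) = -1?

(-1, 3, 12)

n = (10, 11, -2), |n|² = 225, and n·T − (-1) = -1125.
t = -1125/225 = -5, so the foot is T − t·n = (-51, -52, 22) − (-5)·(10, 11, -2) = (-1, 3, 12).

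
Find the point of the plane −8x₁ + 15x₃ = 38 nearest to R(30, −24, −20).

n = (−8, 0, 15), |n|² = 289, and n·R − 38 = -578.
t = -578/289 = -2, so the foot is R − t·n = (30, −24, −20) − (-2)·(−8, 0, 15) = (14, −24, 10).

(14, -24, 10)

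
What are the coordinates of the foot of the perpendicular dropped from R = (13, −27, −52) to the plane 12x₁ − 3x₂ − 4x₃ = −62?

The perpendicular from R has direction n = (12, −3, −4): r = (13, −27, −52) + t(12, −3, −4).
Substitute into the plane: n·(R + tn) = -62 gives 445 + 169t = -62, so t = -3.
Foot = (13, −27, −52) + (-3)·(12, −3, −4) = (−23, −18, −40).

(-23, -18, -40)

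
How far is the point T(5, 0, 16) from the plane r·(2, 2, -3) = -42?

4√17/17

Normal vector n = (2, 2, -3), and n·(5, 0, 16) - (-42) = 4.
|n| = √(4 + 4 + 9) = √17, so the distance is |4|/√17 = 4/√17.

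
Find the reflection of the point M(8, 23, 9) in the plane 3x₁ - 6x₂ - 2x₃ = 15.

With n = (3, -6, -2), the signed offset is (n·M − 15)/|n|² = -147/49 = -3.
M' = M − 2t·n = (8, 23, 9) − (-6)·(3, -6, -2) = (26, -13, -3).

(26, -13, -3)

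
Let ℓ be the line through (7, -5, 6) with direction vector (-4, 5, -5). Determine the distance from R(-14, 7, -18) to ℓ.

Direction vector d = (-4, 5, -5).
AP = (-21, 12, -24), and AP × d = (60, -9, -57).
|AP × d|² = 6930 and |d|² = 66, so the distance is √(6930/66) = √105.

√105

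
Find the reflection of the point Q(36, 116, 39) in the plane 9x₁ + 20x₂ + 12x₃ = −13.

With n = (9, 20, 12), the signed offset is (n·Q − (-13))/|n|² = 3125/625 = 5.
Q' = Q − 2t·n = (36, 116, 39) − 10·(9, 20, 12) = (−54, −84, −81).

(-54, -84, -81)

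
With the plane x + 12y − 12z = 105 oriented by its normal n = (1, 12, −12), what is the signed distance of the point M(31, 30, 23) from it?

n·M − 105 = 10.
|n| = 17, so the signed distance is 10/17.

10/17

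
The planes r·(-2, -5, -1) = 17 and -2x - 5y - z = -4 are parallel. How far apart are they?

7√30/10

Both planes have normal n = (-2, -5, -1), |n| = √30. Any point on the first plane is at distance |(-4) − 17|/|n| = 21/√30 from the second.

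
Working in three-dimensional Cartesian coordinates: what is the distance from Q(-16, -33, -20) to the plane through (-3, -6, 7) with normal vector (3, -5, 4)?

The plane has equation n·(r − (-3, -6, 7)) = 0, i.e. n·r = 49.
Then n·(-16, -33, -20) - 49 = -12.
|n| = √(9 + 25 + 16) = 5√2, so the distance is |-12|/(5√2) = 6√2/5.

6√2/5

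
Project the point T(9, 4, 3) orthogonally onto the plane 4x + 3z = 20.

n = (4, 0, 3), |n|² = 25, and n·T − 20 = 25.
t = 25/25 = 1, so the foot is T − t·n = (9, 4, 3) − 1·(4, 0, 3) = (5, 4, 0).

(5, 4, 0)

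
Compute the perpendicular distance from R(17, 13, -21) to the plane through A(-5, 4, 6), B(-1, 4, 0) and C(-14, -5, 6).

15/√22

AB = (4, 0, -6) and AC = (-9, -9, 0), so a normal is n = AB × AC = (-54, 54, -36).
Then n·(17, 13, -21) - 270 = 270.
|n| = √(2916 + 2916 + 1296) = 18√22, so the distance is |270|/(18√22) = 15/√22.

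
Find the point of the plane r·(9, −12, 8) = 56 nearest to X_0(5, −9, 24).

The perpendicular from X_0 has direction n = (9, −12, 8): r = (5, −9, 24) + t(9, −12, 8).
Substitute into the plane: n·(X_0 + tn) = 56 gives 345 + 289t = 56, so t = -1.
Foot = (5, −9, 24) + (-1)·(9, −12, 8) = (−4, 3, 16).

(-4, 3, 16)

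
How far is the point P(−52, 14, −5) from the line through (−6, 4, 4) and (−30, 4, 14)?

A direction vector is d = (−24, 0, 10).
AP = (−46, 10, −9); AP·d = 1014, |AP|² = 2297, |d|² = 676.
distance² = |AP|² − (AP·d)²/|d|² = 2297 − 1028196/676 = 776, so the distance is 2√194.

2√194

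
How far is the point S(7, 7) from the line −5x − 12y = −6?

d = |(-5)·7 + (-12)·7 − (-6)| / √(25 + 144) = |-113|/13 = 113/13.

113/13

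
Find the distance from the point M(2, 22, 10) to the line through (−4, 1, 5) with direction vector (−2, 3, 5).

5√14

Direction vector d = (−2, 3, 5).
AP = (6, 21, 5); AP·d = 76, |AP|² = 502, |d|² = 38.
distance² = |AP|² − (AP·d)²/|d|² = 502 − 5776/38 = 350, so the distance is 5√14.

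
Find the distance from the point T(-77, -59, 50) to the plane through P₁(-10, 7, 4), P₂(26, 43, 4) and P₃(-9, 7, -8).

2

P₁P₂ = (36, 36, 0) and P₁P₃ = (1, 0, -12), so a normal is n = P₁P₂ × P₁P₃ = (-432, 432, -36).
d = |(-432)·(-77) + 432·(-59) + (-36)·50 − 7200| / √(186624 + 186624 + 1296) = |-1224| / 612 = 2.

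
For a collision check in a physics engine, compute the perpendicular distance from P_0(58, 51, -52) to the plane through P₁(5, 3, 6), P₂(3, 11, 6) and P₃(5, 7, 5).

P₁P₂ = (-2, 8, 0) and P₁P₃ = (0, 4, -1), so a normal is n = P₁P₂ × P₁P₃ = (-8, -2, -8).
Then n·(58, 51, -52) - (-94) = -56.
|n| = √(64 + 4 + 64) = 2√33, so the distance is |-56|/(2√33) = 28/√33.

28√33/33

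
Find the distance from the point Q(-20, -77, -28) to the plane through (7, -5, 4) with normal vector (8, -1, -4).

16/9

The plane has equation n·(r − (7, -5, 4)) = 0, i.e. n·r = 45.
d = |8·(-20) + (-1)·(-77) + (-4)·(-28) − 45| / √(64 + 1 + 16) = |-16| / 9 = 16/9.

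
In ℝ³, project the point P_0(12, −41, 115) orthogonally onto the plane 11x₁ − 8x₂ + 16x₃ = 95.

The perpendicular from P_0 has direction n = (11, −8, 16): r = (12, −41, 115) + μ(11, −8, 16).
Substitute into the plane: n·(P_0 + μn) = 95 gives 2300 + 441μ = 95, so μ = -5.
Foot = (12, −41, 115) + (-5)·(11, −8, 16) = (−43, −1, 35).

(-43, -1, 35)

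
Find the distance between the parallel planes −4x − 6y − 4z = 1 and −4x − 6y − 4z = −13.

Both planes have normal n = (−4, −6, −4), |n| = 2√17. Any point on the first plane is at distance |(-13) − 1|/|n| = 14/(2√17) = 7/√17 from the second.

7√17/17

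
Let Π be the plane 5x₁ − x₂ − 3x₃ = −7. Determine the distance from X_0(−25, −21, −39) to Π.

20/√35

d = |5·(-25) + (-1)·(-21) + (-3)·(-39) − (-7)| / √(25 + 1 + 9) = |20| / √35 = 4√35/7.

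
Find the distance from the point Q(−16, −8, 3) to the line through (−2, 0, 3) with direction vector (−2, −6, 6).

Direction vector d = (−2, −6, 6).
AP = (−14, −8, 0), and AP × d = (−48, 84, 68).
|AP × d|² = 13984 and |d|² = 76, so the distance is √(13984/76) = √184 = 2√46.

2√46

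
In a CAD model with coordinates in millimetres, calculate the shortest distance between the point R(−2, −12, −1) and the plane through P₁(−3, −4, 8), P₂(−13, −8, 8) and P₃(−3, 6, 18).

√6/6

P₁P₂ = (−10, −4, 0) and P₁P₃ = (0, 10, 10), so a normal is n = P₁P₂ × P₁P₃ = (−40, 100, −100).
Then n·(−2, −12, −1) − (−1080) = 60.
|n| = √(1600 + 10000 + 10000) = 60√6, so the distance is |60|/(60√6) = √6/6.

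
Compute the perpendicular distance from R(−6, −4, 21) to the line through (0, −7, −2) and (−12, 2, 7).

2√67

A direction vector is d = (−12, 9, 9).
AP = (−6, 3, 23), and AP × d = (−180, −222, −18).
|AP × d|² = 82008 and |d|² = 306, so the distance is √(82008/306) = √268 = 2√67.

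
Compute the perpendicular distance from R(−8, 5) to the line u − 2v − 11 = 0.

The normal to the line is n = (1, −2) with |n| = √5.
|n·R − 11| = |-18 − 11| = 29, so the distance is 29/√5.

29/√5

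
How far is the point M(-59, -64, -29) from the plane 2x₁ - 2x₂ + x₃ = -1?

6

Normal vector n = (2, -2, 1), and n·(-59, -64, -29) - (-1) = -18.
|n| = √(4 + 4 + 1) = 3, so the distance is |-18|/3 = 6.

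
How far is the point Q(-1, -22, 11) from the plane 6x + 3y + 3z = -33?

Normal vector n = (6, 3, 3), and n·(-1, -22, 11) - (-33) = -6.
|n| = √(36 + 9 + 9) = 3√6, so the distance is |-6|/(3√6) = √6/3.

2/√6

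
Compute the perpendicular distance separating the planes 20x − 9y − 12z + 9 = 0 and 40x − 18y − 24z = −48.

3/5

Divide the second equation by 2 to match normals: 20x − 9y − 12z = -24.
With common normal n = (20, −9, −12) (|n| = 25), the distance is |(-9) − (-24)|/|n| = 15/25 = 3/5.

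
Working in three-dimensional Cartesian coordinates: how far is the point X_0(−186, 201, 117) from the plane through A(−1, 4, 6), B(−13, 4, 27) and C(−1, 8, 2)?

7

AB = (−12, 0, 21) and AC = (0, 4, −4), so a normal is n = AB × AC = (−84, −48, −48).
Then n·(−186, 201, 117) − (−396) = 756.
|n| = √(7056 + 2304 + 2304) = 108, so the distance is |756|/108 = 7.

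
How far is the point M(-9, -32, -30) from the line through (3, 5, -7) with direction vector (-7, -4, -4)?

Direction vector d = (-7, -4, -4).
AP = (-12, -37, -23), and AP × d = (56, 113, -211).
|AP × d|² = 60426 and |d|² = 81, so the distance is √(60426/81) = √746.

√746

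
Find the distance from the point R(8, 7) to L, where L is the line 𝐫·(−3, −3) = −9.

d = |(-3)·8 + (-3)·7 − (-9)| / √(9 + 9) = |-36|/(3√2) = 6√2.

6√2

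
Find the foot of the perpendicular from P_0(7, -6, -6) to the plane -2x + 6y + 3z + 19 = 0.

n = (-2, 6, 3), |n|² = 49, and n·P_0 − (-19) = -49.
t = -49/49 = -1, so the foot is P_0 − t·n = (7, -6, -6) − (-1)·(-2, 6, 3) = (5, 0, -3).

(5, 0, -3)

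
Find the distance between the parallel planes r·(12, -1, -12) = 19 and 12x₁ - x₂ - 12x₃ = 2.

1

With common normal n = (12, -1, -12) (|n| = 17), the distance is |19 − 2|/|n| = 17/17 = 1.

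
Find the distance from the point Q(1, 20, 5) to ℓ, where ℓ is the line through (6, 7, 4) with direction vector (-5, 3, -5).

2√34

Direction vector d = (-5, 3, -5).
AP = (-5, 13, 1), and AP × d = (-68, -30, 50).
|AP × d|² = 8024 and |d|² = 59, so the distance is √(8024/59) = √136 = 2√34.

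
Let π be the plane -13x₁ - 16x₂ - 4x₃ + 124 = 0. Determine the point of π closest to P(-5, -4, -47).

n = (-13, -16, -4), |n|² = 441, and n·P − (-124) = 441.
t = 441/441 = 1, so the foot is P − t·n = (-5, -4, -47) − 1·(-13, -16, -4) = (8, 12, -43).

(8, 12, -43)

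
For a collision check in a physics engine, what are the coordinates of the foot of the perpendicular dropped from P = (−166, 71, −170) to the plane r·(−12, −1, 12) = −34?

The perpendicular from P has direction n = (−12, −1, 12): r = (−166, 71, −170) + t(−12, −1, 12).
Substitute into the plane: n·(P + tn) = -34 gives -119 + 289t = -34, so t = 5/17.
Foot = (−166, 71, −170) + (5/17)·(−12, −1, 12) = (−2882/17, 1202/17, −2830/17).

(-2882/17, 1202/17, -2830/17)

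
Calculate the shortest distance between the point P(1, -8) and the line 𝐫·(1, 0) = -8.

d = |1·1 + 0·(-8) − (-8)| / √(1 + 0) = |9|/1 = 9.

9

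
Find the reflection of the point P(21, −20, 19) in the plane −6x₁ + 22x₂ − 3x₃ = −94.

With n = (−6, 22, −3), the signed offset is (n·P − (-94))/|n|² = -529/529 = -1.
P' = P − 2t·n = (21, −20, 19) − (-2)·(−6, 22, −3) = (9, 24, 13).

(9, 24, 13)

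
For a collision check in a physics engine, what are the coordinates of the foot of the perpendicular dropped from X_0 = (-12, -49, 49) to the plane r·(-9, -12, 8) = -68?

(24, -1, 17)

The perpendicular from X_0 has direction n = (-9, -12, 8): r = (-12, -49, 49) + μ(-9, -12, 8).
Substitute into the plane: n·(X_0 + μn) = -68 gives 1088 + 289μ = -68, so μ = -4.
Foot = (-12, -49, 49) + (-4)·(-9, -12, 8) = (24, -1, 17).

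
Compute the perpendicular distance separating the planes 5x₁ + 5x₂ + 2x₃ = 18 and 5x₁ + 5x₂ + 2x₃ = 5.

Both planes have normal n = (5, 5, 2), |n| = 3√6. Any point on the first plane is at distance |5 − 18|/|n| = 13/(3√6) = 13√6/18 from the second.

13/(3√6)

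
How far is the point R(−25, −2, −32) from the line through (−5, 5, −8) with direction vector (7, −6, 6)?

Direction vector d = (7, −6, 6).
AP = (−20, −7, −24), and AP × d = (−186, −48, 169).
|AP × d|² = 65461 and |d|² = 121, so the distance is √(65461/121) = √541.

√541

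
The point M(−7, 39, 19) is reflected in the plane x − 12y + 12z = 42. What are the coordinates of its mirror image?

(-5, 15, 43)

n = (1, −12, 12), |n|² = 289, n·M − 42 = -289, so t = -289/289 = -1.
Foot F = M − (-1)·n = (−6, 27, 31); the reflection is 2F − M = (−5, 15, 43).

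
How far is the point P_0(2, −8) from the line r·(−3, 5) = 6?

26√34/17

The normal to the line is n = (−3, 5) with |n| = √34.
|n·P_0 − 6| = |-46 − 6| = 52, so the distance is 52/√34.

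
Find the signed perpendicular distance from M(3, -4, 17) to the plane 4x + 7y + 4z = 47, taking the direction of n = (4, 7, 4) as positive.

5/9

n·M − 47 = 5.
|n| = 9, so the signed distance is 5/9.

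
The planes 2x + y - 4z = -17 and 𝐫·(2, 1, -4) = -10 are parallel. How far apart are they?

With common normal n = (2, 1, -4) (|n| = √21), the distance is |(-17) − (-10)|/|n| = 7/√21 = √21/3.

7/√21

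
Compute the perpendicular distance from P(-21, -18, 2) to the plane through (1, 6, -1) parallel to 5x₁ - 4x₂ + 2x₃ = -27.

Parallel planes share the normal n = (5, -4, 2); since (1, 6, -1) lies on the plane, its equation is 5x₁ - 4x₂ + 2x₃ = -21.
Then n·(-21, -18, 2) - (-21) = -8.
|n| = √(25 + 16 + 4) = 3√5, so the distance is |-8|/(3√5) = 8/(3√5).

8√5/15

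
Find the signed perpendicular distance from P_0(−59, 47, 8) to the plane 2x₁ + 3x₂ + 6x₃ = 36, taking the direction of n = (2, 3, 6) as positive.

n·P_0 − 36 = 35.
|n| = 7, so the signed distance is 35/7 = 5.

5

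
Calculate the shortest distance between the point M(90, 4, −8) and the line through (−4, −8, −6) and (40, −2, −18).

2√130

A direction vector is d = (44, 6, −12).
AP = (94, 12, −2), and AP × d = (−132, 1040, 36).
|AP × d|² = 1100320 and |d|² = 2116, so the distance is √(1100320/2116) = √520 = 2√130.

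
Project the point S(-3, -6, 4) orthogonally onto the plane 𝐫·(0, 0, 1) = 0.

(-3, -6, 0)

The perpendicular from S has direction n = (0, 0, 1): r = (-3, -6, 4) + t(0, 0, 1).
Substitute into the plane: n·(S + tn) = 0 gives 4 + 1t = 0, so t = -4.
Foot = (-3, -6, 4) + (-4)·(0, 0, 1) = (-3, -6, 0).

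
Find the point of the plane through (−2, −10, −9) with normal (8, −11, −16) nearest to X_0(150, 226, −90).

(3182/21, 4702/21, -1954/21)

The perpendicular from X_0 has direction n = (8, −11, −16): r = (150, 226, −90) + μ(8, −11, −16).
Substitute into the plane: n·(X_0 + μn) = 238 gives 154 + 441μ = 238, so μ = 4/21.
Foot = (150, 226, −90) + (4/21)·(8, −11, −16) = (3182/21, 4702/21, −1954/21).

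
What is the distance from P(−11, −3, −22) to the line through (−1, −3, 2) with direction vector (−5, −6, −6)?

12√2

Direction vector d = (−5, −6, −6).
AP = (−10, 0, −24), and AP × d = (−144, 60, 60).
|AP × d|² = 27936 and |d|² = 97, so the distance is √(27936/97) = √288 = 12√2.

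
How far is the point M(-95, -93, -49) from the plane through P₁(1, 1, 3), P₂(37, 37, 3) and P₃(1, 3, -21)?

P₁P₂ = (36, 36, 0) and P₁P₃ = (0, 2, -24), so a normal is n = P₁P₂ × P₁P₃ = (-864, 864, 72).
Then n·(-95, -93, -49) - 216 = -2016.
|n| = √(746496 + 746496 + 5184) = 1224, so the distance is |-2016|/1224 = 28/17.

28/17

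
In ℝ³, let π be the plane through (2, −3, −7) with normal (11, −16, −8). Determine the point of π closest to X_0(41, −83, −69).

(-14, -3, -29)

The perpendicular from X_0 has direction n = (11, −16, −8): r = (41, −83, −69) + μ(11, −16, −8).
Substitute into the plane: n·(X_0 + μn) = 126 gives 2331 + 441μ = 126, so μ = -5.
Foot = (41, −83, −69) + (-5)·(11, −16, −8) = (−14, −3, −29).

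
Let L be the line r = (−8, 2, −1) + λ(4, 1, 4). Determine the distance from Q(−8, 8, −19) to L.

Direction vector d = (4, 1, 4).
AP = (0, 6, −18); AP·d = -66, |AP|² = 360, |d|² = 33.
distance² = |AP|² − (AP·d)²/|d|² = 360 − 4356/33 = 228, so the distance is 2√57.

2√57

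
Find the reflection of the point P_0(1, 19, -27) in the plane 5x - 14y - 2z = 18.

(11, -9, -31)

With n = (5, -14, -2), the signed offset is (n·P_0 − 18)/|n|² = -225/225 = -1.
P_0' = P_0 − 2t·n = (1, 19, -27) − (-2)·(5, -14, -2) = (11, -9, -31).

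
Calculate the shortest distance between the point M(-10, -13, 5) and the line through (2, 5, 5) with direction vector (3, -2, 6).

6√13

Direction vector d = (3, -2, 6).
AP = (-12, -18, 0), and AP × d = (-108, 72, 78).
|AP × d|² = 22932 and |d|² = 49, so the distance is √(22932/49) = √468 = 6√13.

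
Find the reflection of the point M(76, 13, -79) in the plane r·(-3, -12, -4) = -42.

With n = (-3, -12, -4), the signed offset is (n·M − (-42))/|n|² = -26/169 = -2/13.
M' = M − 2t·n = (76, 13, -79) − (-4/13)·(-3, -12, -4) = (976/13, 121/13, -1043/13).

(976/13, 121/13, -1043/13)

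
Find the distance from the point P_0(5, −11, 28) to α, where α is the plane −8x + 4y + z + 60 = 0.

4/9

d = |(-8)·5 + 4·(-11) + 1·28 − (-60)| / √(64 + 16 + 1) = |4| / 9 = 4/9.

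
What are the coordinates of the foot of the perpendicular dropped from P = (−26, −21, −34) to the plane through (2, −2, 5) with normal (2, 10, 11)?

n = (2, 10, 11), |n|² = 225, and n·P − 39 = -675.
t = -675/225 = -3, so the foot is P − t·n = (−26, −21, −34) − (-3)·(2, 10, 11) = (−20, 9, −1).

(-20, 9, -1)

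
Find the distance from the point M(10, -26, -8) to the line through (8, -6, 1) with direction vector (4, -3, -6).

Direction vector d = (4, -3, -6).
AP = (2, -20, -9); AP·d = 122, |AP|² = 485, |d|² = 61.
distance² = |AP|² − (AP·d)²/|d|² = 485 − 14884/61 = 241, so the distance is √241.

√241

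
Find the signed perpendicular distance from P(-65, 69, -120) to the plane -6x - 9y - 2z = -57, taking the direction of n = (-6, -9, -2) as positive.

6

n·P − (-57) = 66.
|n| = 11, so the signed distance is 66/11 = 6.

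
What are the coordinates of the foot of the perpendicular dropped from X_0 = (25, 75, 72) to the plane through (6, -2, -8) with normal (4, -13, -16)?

n = (4, -13, -16), |n|² = 441, and n·X_0 − 178 = -2205.
t = -2205/441 = -5, so the foot is X_0 − t·n = (25, 75, 72) − (-5)·(4, -13, -16) = (45, 10, -8).

(45, 10, -8)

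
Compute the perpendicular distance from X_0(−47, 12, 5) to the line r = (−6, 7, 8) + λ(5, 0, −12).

Direction vector d = (5, 0, −12).
AP = (−41, 5, −3); AP·d = -169, |AP|² = 1715, |d|² = 169.
distance² = |AP|² − (AP·d)²/|d|² = 1715 − 28561/169 = 1546, so the distance is √1546.

√1546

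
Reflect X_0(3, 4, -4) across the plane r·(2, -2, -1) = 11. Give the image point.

(7, 0, -6)

n = (2, -2, -1), |n|² = 9, n·X_0 − 11 = -9, so t = -9/9 = -1.
Foot F = X_0 − (-1)·n = (5, 2, -5); the reflection is 2F − X_0 = (7, 0, -6).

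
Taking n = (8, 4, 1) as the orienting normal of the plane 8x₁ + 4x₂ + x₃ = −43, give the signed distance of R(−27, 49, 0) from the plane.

n·R − (-43) = 23.
|n| = 9, so the signed distance is 23/9.

23/9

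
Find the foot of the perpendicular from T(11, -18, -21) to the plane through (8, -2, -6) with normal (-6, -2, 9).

The perpendicular from T has direction n = (-6, -2, 9): r = (11, -18, -21) + λ(-6, -2, 9).
Substitute into the plane: n·(T + λn) = -98 gives -219 + 121λ = -98, so λ = 1.
Foot = (11, -18, -21) + 1·(-6, -2, 9) = (5, -20, -12).

(5, -20, -12)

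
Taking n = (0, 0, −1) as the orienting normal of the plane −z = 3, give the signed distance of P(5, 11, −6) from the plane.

n·P − 3 = 3.
|n| = 1, so the signed distance is 3/1 = 3.

3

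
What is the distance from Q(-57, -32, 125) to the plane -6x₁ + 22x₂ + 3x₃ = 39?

26/23

d = |(-6)·(-57) + 22·(-32) + 3·125 − 39| / √(36 + 484 + 9) = |-26| / 23 = 26/23.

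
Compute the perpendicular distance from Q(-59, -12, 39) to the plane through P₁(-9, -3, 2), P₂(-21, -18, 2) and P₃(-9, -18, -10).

P₁P₂ = (-12, -15, 0) and P₁P₃ = (0, -15, -12), so a normal is n = P₁P₂ × P₁P₃ = (180, -144, 180).
Then n·(-59, -12, 39) - (-828) = -1044.
|n| = √(32400 + 20736 + 32400) = 36√66, so the distance is |-1044|/(36√66) = 29√66/66.

29√66/66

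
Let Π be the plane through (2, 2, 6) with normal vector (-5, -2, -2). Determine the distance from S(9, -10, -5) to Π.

The plane has equation n·(r − (2, 2, 6)) = 0, i.e. n·r = -26.
n = (-5, -2, -2); n·P − (-26) = 11; |n| = √33; distance = 11/√33.

√33/3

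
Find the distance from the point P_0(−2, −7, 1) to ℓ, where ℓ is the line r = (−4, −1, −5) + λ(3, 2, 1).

Direction vector d = (3, 2, 1).
AP = (2, −6, 6); AP·d = 0, |AP|² = 76, |d|² = 14.
distance² = |AP|² − (AP·d)²/|d|² = 76 − 0/14 = 76, so the distance is 2√19.

2√19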